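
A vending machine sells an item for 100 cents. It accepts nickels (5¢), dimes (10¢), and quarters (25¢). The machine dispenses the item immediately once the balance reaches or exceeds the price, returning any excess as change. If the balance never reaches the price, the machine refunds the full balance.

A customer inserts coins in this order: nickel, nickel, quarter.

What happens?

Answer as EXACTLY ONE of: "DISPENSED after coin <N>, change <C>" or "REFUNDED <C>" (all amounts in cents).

Price: 100¢
Coin 1 (nickel, 5¢): balance = 5¢
Coin 2 (nickel, 5¢): balance = 10¢
Coin 3 (quarter, 25¢): balance = 35¢
All coins inserted, balance 35¢ < price 100¢ → REFUND 35¢

Answer: REFUNDED 35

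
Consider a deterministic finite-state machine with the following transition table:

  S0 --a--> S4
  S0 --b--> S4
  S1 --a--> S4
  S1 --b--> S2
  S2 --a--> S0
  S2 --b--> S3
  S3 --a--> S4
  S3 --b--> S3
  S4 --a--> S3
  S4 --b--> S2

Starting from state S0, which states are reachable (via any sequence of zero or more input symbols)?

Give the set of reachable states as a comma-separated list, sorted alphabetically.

Answer: S0, S2, S3, S4

Derivation:
BFS from S0:
  visit S0: S0--a-->S4 (new), S0--b-->S4 (seen)
  visit S4: S4--a-->S3 (new), S4--b-->S2 (new)
  visit S3: S3--a-->S4 (seen), S3--b-->S3 (seen)
  visit S2: S2--a-->S0 (seen), S2--b-->S3 (seen)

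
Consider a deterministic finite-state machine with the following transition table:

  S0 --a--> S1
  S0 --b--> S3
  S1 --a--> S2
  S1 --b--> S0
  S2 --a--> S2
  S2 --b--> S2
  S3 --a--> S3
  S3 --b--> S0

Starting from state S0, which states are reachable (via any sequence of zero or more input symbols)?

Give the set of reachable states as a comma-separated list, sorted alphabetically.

Answer: S0, S1, S2, S3

Derivation:
BFS from S0:
  visit S0: S0--a-->S1 (new), S0--b-->S3 (new)
  visit S1: S1--a-->S2 (new), S1--b-->S0 (seen)
  visit S3: S3--a-->S3 (seen), S3--b-->S0 (seen)
  visit S2: S2--a-->S2 (seen), S2--b-->S2 (seen)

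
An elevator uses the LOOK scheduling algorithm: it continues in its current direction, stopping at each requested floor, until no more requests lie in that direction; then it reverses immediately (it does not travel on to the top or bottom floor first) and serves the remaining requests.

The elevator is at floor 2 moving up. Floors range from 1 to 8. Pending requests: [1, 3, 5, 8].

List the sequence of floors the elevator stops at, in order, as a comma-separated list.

Answer: 3, 5, 8, 1

Derivation:
Current: 2, moving UP
Serve above first (ascending): [3, 5, 8]
Then reverse, serve below (descending): [1]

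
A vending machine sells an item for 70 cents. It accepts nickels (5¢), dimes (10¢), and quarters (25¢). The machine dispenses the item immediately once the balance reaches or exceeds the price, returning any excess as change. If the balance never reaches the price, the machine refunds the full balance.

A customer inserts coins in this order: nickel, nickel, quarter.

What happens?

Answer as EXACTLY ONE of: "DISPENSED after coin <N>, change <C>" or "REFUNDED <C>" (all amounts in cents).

Price: 70¢
Coin 1 (nickel, 5¢): balance = 5¢
Coin 2 (nickel, 5¢): balance = 10¢
Coin 3 (quarter, 25¢): balance = 35¢
All coins inserted, balance 35¢ < price 70¢ → REFUND 35¢

Answer: REFUNDED 35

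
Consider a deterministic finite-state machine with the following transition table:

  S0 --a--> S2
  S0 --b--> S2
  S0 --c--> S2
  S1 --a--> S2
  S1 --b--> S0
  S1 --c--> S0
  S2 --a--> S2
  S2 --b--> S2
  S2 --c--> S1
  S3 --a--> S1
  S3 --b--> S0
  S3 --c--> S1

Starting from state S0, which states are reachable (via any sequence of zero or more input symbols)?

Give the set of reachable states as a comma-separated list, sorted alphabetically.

Answer: S0, S1, S2

Derivation:
BFS from S0:
  visit S0: S0--a-->S2 (new), S0--b-->S2 (seen), S0--c-->S2 (seen)
  visit S2: S2--a-->S2 (seen), S2--b-->S2 (seen), S2--c-->S1 (new)
  visit S1: S1--a-->S2 (seen), S1--b-->S0 (seen), S1--c-->S0 (seen)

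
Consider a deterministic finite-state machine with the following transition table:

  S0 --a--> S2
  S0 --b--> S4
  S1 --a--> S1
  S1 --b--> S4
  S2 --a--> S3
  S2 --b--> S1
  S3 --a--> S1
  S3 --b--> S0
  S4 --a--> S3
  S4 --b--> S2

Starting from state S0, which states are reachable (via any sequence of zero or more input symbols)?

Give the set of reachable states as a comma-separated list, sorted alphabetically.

BFS from S0:
  visit S0: S0--a-->S2 (new), S0--b-->S4 (new)
  visit S2: S2--a-->S3 (new), S2--b-->S1 (new)
  visit S4: S4--a-->S3 (seen), S4--b-->S2 (seen)
  visit S3: S3--a-->S1 (seen), S3--b-->S0 (seen)
  visit S1: S1--a-->S1 (seen), S1--b-->S4 (seen)

Answer: S0, S1, S2, S3, S4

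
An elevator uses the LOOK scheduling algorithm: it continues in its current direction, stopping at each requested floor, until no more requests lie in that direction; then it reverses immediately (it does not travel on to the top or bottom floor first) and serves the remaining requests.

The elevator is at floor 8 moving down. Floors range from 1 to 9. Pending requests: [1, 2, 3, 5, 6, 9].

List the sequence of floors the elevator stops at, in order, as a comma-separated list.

Current: 8, moving DOWN
Serve below first (descending): [6, 5, 3, 2, 1]
Then reverse, serve above (ascending): [9]

Answer: 6, 5, 3, 2, 1, 9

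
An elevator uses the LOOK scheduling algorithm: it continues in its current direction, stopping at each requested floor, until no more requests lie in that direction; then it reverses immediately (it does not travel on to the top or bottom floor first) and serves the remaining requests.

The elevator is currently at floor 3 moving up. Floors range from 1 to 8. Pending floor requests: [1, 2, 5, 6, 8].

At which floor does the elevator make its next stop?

Answer: 5

Derivation:
Current floor: 3, direction: up
Requests above: [5, 6, 8]
Requests below: [1, 2]
Moving up and requests lie above → nearest above is min([5, 6, 8]) = 5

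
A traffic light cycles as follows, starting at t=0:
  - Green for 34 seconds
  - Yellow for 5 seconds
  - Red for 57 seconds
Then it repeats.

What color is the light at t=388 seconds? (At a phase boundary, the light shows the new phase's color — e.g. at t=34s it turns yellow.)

Cycle length = 34 + 5 + 57 = 96s
t = 388, phase_t = 388 mod 96 = 4
4 < 34 (green end) → GREEN

Answer: green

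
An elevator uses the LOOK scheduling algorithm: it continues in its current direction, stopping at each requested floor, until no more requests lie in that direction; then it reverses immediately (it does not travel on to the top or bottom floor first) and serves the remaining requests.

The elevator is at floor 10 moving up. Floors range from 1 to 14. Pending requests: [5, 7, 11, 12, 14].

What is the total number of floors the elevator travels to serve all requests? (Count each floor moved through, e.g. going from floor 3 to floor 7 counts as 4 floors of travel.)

Start at floor 10 moving up, LOOK stop order: [11, 12, 14, 7, 5]
  10 → 11: |11-10| = 1, total = 1
  11 → 12: |12-11| = 1, total = 2
  12 → 14: |14-12| = 2, total = 4
  14 → 7: |7-14| = 7, total = 11
  7 → 5: |5-7| = 2, total = 13

Answer: 13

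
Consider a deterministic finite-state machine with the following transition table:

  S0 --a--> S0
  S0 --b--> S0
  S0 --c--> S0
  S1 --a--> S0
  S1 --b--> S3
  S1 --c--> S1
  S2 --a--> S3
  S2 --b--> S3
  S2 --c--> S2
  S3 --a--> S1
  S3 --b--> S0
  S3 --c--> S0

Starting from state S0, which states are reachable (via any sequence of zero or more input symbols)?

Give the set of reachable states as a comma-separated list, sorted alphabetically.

Answer: S0

Derivation:
BFS from S0:
  visit S0: S0--a-->S0 (seen), S0--b-->S0 (seen), S0--c-->S0 (seen)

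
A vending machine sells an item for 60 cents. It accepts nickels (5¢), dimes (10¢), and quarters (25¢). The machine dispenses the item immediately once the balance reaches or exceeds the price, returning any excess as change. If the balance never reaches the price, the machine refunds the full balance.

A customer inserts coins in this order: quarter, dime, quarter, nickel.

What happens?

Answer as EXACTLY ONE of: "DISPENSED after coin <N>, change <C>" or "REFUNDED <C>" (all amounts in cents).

Answer: DISPENSED after coin 3, change 0

Derivation:
Price: 60¢
Coin 1 (quarter, 25¢): balance = 25¢
Coin 2 (dime, 10¢): balance = 35¢
Coin 3 (quarter, 25¢): balance = 60¢
  → balance >= price → DISPENSE, change = 60 - 60 = 0¢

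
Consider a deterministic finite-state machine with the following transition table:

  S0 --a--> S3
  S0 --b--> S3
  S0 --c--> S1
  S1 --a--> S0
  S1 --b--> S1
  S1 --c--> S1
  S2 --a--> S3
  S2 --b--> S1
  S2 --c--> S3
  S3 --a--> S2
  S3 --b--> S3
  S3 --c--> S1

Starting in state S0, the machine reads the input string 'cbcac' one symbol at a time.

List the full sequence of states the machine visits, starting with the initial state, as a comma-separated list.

Answer: S0, S1, S1, S1, S0, S1

Derivation:
Start: S0
  read 'c': S0 --c--> S1
  read 'b': S1 --b--> S1
  read 'c': S1 --c--> S1
  read 'a': S1 --a--> S0
  read 'c': S0 --c--> S1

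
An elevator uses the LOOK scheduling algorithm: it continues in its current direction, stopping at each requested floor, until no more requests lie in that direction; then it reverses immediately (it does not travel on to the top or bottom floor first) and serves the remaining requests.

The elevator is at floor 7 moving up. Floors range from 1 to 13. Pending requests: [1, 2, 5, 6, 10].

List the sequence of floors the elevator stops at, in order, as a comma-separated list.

Current: 7, moving UP
Serve above first (ascending): [10]
Then reverse, serve below (descending): [6, 5, 2, 1]

Answer: 10, 6, 5, 2, 1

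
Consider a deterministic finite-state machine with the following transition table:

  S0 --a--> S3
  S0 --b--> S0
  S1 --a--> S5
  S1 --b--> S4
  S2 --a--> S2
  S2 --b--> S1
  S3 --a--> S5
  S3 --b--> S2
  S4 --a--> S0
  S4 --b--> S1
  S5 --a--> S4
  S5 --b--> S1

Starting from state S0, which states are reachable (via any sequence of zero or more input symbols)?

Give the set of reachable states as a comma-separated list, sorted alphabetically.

Answer: S0, S1, S2, S3, S4, S5

Derivation:
BFS from S0:
  visit S0: S0--a-->S3 (new), S0--b-->S0 (seen)
  visit S3: S3--a-->S5 (new), S3--b-->S2 (new)
  visit S5: S5--a-->S4 (new), S5--b-->S1 (new)
  visit S2: S2--a-->S2 (seen), S2--b-->S1 (seen)
  visit S4: S4--a-->S0 (seen), S4--b-->S1 (seen)
  visit S1: S1--a-->S5 (seen), S1--b-->S4 (seen)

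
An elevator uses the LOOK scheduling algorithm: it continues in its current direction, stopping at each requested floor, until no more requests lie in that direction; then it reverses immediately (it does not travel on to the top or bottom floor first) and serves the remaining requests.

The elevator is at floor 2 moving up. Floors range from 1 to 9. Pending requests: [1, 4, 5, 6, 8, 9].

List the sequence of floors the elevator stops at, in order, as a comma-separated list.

Answer: 4, 5, 6, 8, 9, 1

Derivation:
Current: 2, moving UP
Serve above first (ascending): [4, 5, 6, 8, 9]
Then reverse, serve below (descending): [1]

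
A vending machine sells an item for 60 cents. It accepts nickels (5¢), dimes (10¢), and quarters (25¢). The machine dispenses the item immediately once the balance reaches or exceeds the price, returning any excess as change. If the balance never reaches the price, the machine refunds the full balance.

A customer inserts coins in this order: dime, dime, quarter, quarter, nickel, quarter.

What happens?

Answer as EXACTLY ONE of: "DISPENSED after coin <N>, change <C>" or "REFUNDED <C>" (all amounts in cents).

Answer: DISPENSED after coin 4, change 10

Derivation:
Price: 60¢
Coin 1 (dime, 10¢): balance = 10¢
Coin 2 (dime, 10¢): balance = 20¢
Coin 3 (quarter, 25¢): balance = 45¢
Coin 4 (quarter, 25¢): balance = 70¢
  → balance >= price → DISPENSE, change = 70 - 60 = 10¢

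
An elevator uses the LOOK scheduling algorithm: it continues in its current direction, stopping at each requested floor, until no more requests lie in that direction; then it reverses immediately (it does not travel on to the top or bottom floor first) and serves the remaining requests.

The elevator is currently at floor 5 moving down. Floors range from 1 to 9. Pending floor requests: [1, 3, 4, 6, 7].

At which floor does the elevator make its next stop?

Current floor: 5, direction: down
Requests above: [6, 7]
Requests below: [1, 3, 4]
Moving down and requests lie below → nearest below is max([1, 3, 4]) = 4

Answer: 4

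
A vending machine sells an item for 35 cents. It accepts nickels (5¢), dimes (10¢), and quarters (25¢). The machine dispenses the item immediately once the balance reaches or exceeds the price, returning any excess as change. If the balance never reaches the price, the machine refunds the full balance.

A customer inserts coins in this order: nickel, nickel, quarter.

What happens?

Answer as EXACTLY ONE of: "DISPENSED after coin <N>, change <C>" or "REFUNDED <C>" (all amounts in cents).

Answer: DISPENSED after coin 3, change 0

Derivation:
Price: 35¢
Coin 1 (nickel, 5¢): balance = 5¢
Coin 2 (nickel, 5¢): balance = 10¢
Coin 3 (quarter, 25¢): balance = 35¢
  → balance >= price → DISPENSE, change = 35 - 35 = 0¢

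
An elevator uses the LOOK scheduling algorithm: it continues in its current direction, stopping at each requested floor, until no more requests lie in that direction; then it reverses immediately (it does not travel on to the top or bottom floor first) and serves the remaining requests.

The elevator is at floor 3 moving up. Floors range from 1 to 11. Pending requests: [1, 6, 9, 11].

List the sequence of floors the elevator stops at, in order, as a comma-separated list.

Answer: 6, 9, 11, 1

Derivation:
Current: 3, moving UP
Serve above first (ascending): [6, 9, 11]
Then reverse, serve below (descending): [1]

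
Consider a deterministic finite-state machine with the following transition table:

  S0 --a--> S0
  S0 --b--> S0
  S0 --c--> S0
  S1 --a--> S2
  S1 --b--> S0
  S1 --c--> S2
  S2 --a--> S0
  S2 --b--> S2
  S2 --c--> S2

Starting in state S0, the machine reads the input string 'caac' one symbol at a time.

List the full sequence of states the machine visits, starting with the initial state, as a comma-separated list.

Start: S0
  read 'c': S0 --c--> S0
  read 'a': S0 --a--> S0
  read 'a': S0 --a--> S0
  read 'c': S0 --c--> S0

Answer: S0, S0, S0, S0, S0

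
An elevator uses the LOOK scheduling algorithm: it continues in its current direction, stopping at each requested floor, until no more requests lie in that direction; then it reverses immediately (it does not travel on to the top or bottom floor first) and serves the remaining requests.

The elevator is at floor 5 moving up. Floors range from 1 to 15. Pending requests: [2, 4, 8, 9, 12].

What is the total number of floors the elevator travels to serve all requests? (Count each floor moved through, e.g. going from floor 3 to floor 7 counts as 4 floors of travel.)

Answer: 17

Derivation:
Start at floor 5 moving up, LOOK stop order: [8, 9, 12, 4, 2]
  5 → 8: |8-5| = 3, total = 3
  8 → 9: |9-8| = 1, total = 4
  9 → 12: |12-9| = 3, total = 7
  12 → 4: |4-12| = 8, total = 15
  4 → 2: |2-4| = 2, total = 17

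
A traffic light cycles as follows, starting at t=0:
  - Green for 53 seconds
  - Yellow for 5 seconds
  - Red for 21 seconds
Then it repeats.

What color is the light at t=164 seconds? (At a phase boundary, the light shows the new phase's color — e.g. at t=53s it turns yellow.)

Cycle length = 53 + 5 + 21 = 79s
t = 164, phase_t = 164 mod 79 = 6
6 < 53 (green end) → GREEN

Answer: green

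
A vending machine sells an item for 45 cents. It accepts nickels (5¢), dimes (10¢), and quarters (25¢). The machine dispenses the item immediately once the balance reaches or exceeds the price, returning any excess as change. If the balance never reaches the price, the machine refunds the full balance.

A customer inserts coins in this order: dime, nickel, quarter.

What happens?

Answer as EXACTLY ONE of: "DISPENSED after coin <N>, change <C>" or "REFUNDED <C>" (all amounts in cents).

Answer: REFUNDED 40

Derivation:
Price: 45¢
Coin 1 (dime, 10¢): balance = 10¢
Coin 2 (nickel, 5¢): balance = 15¢
Coin 3 (quarter, 25¢): balance = 40¢
All coins inserted, balance 40¢ < price 45¢ → REFUND 40¢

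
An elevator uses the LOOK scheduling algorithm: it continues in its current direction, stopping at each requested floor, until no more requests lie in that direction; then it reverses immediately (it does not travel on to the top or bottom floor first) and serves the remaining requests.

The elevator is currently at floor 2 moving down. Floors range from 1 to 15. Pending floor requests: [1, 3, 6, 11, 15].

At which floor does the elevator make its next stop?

Current floor: 2, direction: down
Requests above: [3, 6, 11, 15]
Requests below: [1]
Moving down and requests lie below → nearest below is max([1]) = 1

Answer: 1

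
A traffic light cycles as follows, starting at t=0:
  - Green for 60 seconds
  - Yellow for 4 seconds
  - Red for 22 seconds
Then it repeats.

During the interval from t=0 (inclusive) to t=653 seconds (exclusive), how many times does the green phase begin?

Cycle = 60+4+22 = 86s
green phase starts at t = k*86 + 0 for k=0,1,2,...
Need k*86+0 < 653 → k < 7.593
k ∈ {0, ..., 7} → 8 starts

Answer: 8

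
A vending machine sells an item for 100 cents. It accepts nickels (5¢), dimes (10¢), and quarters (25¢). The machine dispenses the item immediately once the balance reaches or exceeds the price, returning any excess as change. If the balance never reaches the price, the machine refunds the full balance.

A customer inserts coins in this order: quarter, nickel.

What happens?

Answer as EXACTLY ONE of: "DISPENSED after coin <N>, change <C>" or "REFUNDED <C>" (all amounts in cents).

Answer: REFUNDED 30

Derivation:
Price: 100¢
Coin 1 (quarter, 25¢): balance = 25¢
Coin 2 (nickel, 5¢): balance = 30¢
All coins inserted, balance 30¢ < price 100¢ → REFUND 30¢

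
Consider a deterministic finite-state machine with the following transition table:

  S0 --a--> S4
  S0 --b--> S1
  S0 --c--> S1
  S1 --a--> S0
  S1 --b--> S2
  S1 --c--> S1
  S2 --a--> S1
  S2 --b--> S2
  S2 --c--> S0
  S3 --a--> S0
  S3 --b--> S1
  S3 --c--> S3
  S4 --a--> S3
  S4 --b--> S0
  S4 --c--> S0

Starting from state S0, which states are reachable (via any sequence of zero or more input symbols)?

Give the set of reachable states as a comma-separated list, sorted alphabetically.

Answer: S0, S1, S2, S3, S4

Derivation:
BFS from S0:
  visit S0: S0--a-->S4 (new), S0--b-->S1 (new), S0--c-->S1 (seen)
  visit S4: S4--a-->S3 (new), S4--b-->S0 (seen), S4--c-->S0 (seen)
  visit S1: S1--a-->S0 (seen), S1--b-->S2 (new), S1--c-->S1 (seen)
  visit S3: S3--a-->S0 (seen), S3--b-->S1 (seen), S3--c-->S3 (seen)
  visit S2: S2--a-->S1 (seen), S2--b-->S2 (seen), S2--c-->S0 (seen)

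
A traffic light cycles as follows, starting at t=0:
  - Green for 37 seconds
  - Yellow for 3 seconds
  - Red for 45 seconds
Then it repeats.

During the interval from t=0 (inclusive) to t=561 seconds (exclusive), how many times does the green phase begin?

Answer: 7

Derivation:
Cycle = 37+3+45 = 85s
green phase starts at t = k*85 + 0 for k=0,1,2,...
Need k*85+0 < 561 → k < 6.600
k ∈ {0, ..., 6} → 7 starts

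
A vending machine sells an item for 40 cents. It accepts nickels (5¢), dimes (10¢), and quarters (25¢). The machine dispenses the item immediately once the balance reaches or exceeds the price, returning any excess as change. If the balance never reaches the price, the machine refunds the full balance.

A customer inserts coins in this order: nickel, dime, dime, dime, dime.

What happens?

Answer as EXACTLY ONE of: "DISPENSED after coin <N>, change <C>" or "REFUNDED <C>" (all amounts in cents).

Price: 40¢
Coin 1 (nickel, 5¢): balance = 5¢
Coin 2 (dime, 10¢): balance = 15¢
Coin 3 (dime, 10¢): balance = 25¢
Coin 4 (dime, 10¢): balance = 35¢
Coin 5 (dime, 10¢): balance = 45¢
  → balance >= price → DISPENSE, change = 45 - 40 = 5¢

Answer: DISPENSED after coin 5, change 5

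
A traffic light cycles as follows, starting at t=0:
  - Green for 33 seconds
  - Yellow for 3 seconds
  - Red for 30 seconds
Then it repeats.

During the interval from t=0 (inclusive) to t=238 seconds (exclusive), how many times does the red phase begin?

Answer: 4

Derivation:
Cycle = 33+3+30 = 66s
red phase starts at t = k*66 + 36 for k=0,1,2,...
Need k*66+36 < 238 → k < 3.061
k ∈ {0, ..., 3} → 4 starts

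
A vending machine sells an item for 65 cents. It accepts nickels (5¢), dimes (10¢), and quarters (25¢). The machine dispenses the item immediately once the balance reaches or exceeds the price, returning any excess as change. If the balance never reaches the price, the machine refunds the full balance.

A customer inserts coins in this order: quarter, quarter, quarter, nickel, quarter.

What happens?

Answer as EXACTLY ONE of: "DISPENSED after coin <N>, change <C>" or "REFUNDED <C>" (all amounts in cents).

Price: 65¢
Coin 1 (quarter, 25¢): balance = 25¢
Coin 2 (quarter, 25¢): balance = 50¢
Coin 3 (quarter, 25¢): balance = 75¢
  → balance >= price → DISPENSE, change = 75 - 65 = 10¢

Answer: DISPENSED after coin 3, change 10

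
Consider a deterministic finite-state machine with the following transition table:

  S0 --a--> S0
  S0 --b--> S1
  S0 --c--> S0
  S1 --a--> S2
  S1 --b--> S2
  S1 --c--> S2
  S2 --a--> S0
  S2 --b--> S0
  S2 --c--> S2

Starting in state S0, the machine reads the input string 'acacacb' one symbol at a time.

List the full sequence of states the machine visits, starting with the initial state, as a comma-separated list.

Answer: S0, S0, S0, S0, S0, S0, S0, S1

Derivation:
Start: S0
  read 'a': S0 --a--> S0
  read 'c': S0 --c--> S0
  read 'a': S0 --a--> S0
  read 'c': S0 --c--> S0
  read 'a': S0 --a--> S0
  read 'c': S0 --c--> S0
  read 'b': S0 --b--> S1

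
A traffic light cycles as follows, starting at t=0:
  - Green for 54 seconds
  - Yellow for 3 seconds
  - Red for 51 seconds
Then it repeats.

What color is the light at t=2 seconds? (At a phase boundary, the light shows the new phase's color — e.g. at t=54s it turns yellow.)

Answer: green

Derivation:
Cycle length = 54 + 3 + 51 = 108s
t = 2, phase_t = 2 mod 108 = 2
2 < 54 (green end) → GREEN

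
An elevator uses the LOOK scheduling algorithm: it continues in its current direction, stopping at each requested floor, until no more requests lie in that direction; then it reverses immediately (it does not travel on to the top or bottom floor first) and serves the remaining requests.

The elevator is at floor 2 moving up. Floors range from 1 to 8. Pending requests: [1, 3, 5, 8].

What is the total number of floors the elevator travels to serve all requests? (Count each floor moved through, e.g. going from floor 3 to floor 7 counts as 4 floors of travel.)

Answer: 13

Derivation:
Start at floor 2 moving up, LOOK stop order: [3, 5, 8, 1]
  2 → 3: |3-2| = 1, total = 1
  3 → 5: |5-3| = 2, total = 3
  5 → 8: |8-5| = 3, total = 6
  8 → 1: |1-8| = 7, total = 13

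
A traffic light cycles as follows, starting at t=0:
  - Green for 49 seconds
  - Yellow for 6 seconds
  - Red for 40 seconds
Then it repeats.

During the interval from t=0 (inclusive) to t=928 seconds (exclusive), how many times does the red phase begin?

Cycle = 49+6+40 = 95s
red phase starts at t = k*95 + 55 for k=0,1,2,...
Need k*95+55 < 928 → k < 9.189
k ∈ {0, ..., 9} → 10 starts

Answer: 10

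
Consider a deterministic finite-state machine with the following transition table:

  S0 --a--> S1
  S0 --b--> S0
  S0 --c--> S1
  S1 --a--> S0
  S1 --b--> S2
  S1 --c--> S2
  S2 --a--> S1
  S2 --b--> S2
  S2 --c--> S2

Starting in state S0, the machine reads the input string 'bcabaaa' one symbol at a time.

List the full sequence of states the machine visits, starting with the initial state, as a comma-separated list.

Start: S0
  read 'b': S0 --b--> S0
  read 'c': S0 --c--> S1
  read 'a': S1 --a--> S0
  read 'b': S0 --b--> S0
  read 'a': S0 --a--> S1
  read 'a': S1 --a--> S0
  read 'a': S0 --a--> S1

Answer: S0, S0, S1, S0, S0, S1, S0, S1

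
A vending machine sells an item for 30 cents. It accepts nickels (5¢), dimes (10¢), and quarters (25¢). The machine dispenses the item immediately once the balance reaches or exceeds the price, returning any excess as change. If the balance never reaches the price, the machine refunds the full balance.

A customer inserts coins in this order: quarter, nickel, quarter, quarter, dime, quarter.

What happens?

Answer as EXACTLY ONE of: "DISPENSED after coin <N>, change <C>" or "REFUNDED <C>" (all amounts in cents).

Answer: DISPENSED after coin 2, change 0

Derivation:
Price: 30¢
Coin 1 (quarter, 25¢): balance = 25¢
Coin 2 (nickel, 5¢): balance = 30¢
  → balance >= price → DISPENSE, change = 30 - 30 = 0¢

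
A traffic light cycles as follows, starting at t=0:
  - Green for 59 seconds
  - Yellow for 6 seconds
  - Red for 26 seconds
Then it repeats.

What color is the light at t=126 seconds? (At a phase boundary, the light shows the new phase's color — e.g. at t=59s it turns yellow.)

Answer: green

Derivation:
Cycle length = 59 + 6 + 26 = 91s
t = 126, phase_t = 126 mod 91 = 35
35 < 59 (green end) → GREEN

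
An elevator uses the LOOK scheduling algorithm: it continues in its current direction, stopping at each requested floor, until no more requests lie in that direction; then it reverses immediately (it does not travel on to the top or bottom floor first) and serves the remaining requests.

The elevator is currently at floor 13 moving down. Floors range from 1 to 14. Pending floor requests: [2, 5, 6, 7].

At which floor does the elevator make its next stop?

Answer: 7

Derivation:
Current floor: 13, direction: down
Requests above: []
Requests below: [2, 5, 6, 7]
Moving down and requests lie below → nearest below is max([2, 5, 6, 7]) = 7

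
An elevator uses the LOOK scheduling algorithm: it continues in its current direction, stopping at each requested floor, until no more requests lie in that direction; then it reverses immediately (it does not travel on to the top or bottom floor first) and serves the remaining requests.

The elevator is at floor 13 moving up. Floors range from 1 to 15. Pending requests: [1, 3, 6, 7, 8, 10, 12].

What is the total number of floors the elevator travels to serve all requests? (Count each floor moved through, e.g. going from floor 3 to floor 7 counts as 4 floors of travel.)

Start at floor 13 moving up, LOOK stop order: [12, 10, 8, 7, 6, 3, 1]
  13 → 12: |12-13| = 1, total = 1
  12 → 10: |10-12| = 2, total = 3
  10 → 8: |8-10| = 2, total = 5
  8 → 7: |7-8| = 1, total = 6
  7 → 6: |6-7| = 1, total = 7
  6 → 3: |3-6| = 3, total = 10
  3 → 1: |1-3| = 2, total = 12

Answer: 12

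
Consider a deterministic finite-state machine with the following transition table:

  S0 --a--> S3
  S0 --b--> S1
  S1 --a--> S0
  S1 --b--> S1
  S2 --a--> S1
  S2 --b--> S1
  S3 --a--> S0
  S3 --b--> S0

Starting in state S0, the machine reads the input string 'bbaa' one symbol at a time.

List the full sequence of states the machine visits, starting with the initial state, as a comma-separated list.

Start: S0
  read 'b': S0 --b--> S1
  read 'b': S1 --b--> S1
  read 'a': S1 --a--> S0
  read 'a': S0 --a--> S3

Answer: S0, S1, S1, S0, S3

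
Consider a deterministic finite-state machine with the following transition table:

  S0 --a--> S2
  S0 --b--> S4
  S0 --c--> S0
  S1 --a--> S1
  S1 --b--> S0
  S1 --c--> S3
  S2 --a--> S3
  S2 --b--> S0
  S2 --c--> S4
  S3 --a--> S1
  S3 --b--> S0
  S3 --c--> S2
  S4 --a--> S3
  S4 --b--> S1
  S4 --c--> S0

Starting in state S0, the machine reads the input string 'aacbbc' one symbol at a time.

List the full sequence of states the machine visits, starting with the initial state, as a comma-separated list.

Answer: S0, S2, S3, S2, S0, S4, S0

Derivation:
Start: S0
  read 'a': S0 --a--> S2
  read 'a': S2 --a--> S3
  read 'c': S3 --c--> S2
  read 'b': S2 --b--> S0
  read 'b': S0 --b--> S4
  read 'c': S4 --c--> S0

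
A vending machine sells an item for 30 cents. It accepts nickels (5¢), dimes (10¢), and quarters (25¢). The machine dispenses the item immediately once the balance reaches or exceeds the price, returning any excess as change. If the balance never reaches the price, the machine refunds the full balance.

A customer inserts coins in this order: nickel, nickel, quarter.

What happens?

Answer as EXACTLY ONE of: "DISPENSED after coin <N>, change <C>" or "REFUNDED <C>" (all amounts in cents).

Answer: DISPENSED after coin 3, change 5

Derivation:
Price: 30¢
Coin 1 (nickel, 5¢): balance = 5¢
Coin 2 (nickel, 5¢): balance = 10¢
Coin 3 (quarter, 25¢): balance = 35¢
  → balance >= price → DISPENSE, change = 35 - 30 = 5¢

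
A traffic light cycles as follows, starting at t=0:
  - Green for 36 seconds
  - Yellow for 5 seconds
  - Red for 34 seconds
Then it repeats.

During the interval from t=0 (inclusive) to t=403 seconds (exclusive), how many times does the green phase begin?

Cycle = 36+5+34 = 75s
green phase starts at t = k*75 + 0 for k=0,1,2,...
Need k*75+0 < 403 → k < 5.373
k ∈ {0, ..., 5} → 6 starts

Answer: 6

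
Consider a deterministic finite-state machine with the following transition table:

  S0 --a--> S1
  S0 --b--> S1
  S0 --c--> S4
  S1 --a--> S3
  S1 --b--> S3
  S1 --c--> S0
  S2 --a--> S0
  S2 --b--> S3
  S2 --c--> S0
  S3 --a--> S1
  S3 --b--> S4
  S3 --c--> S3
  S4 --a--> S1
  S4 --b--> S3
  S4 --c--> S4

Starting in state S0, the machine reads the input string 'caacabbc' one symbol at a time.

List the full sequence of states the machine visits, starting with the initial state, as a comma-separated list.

Start: S0
  read 'c': S0 --c--> S4
  read 'a': S4 --a--> S1
  read 'a': S1 --a--> S3
  read 'c': S3 --c--> S3
  read 'a': S3 --a--> S1
  read 'b': S1 --b--> S3
  read 'b': S3 --b--> S4
  read 'c': S4 --c--> S4

Answer: S0, S4, S1, S3, S3, S1, S3, S4, S4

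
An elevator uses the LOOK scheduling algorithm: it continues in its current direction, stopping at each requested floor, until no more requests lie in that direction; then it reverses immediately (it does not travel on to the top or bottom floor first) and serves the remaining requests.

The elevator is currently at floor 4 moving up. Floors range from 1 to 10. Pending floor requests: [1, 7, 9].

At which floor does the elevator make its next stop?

Current floor: 4, direction: up
Requests above: [7, 9]
Requests below: [1]
Moving up and requests lie above → nearest above is min([7, 9]) = 7

Answer: 7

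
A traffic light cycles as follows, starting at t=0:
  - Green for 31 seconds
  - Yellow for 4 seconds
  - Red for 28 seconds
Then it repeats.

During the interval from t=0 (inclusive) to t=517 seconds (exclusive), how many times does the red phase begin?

Answer: 8

Derivation:
Cycle = 31+4+28 = 63s
red phase starts at t = k*63 + 35 for k=0,1,2,...
Need k*63+35 < 517 → k < 7.651
k ∈ {0, ..., 7} → 8 starts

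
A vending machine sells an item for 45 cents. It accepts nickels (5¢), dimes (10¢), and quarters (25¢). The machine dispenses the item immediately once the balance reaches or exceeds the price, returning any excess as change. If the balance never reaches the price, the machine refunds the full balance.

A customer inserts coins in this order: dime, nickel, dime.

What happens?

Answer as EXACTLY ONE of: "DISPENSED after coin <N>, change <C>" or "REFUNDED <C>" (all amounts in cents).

Answer: REFUNDED 25

Derivation:
Price: 45¢
Coin 1 (dime, 10¢): balance = 10¢
Coin 2 (nickel, 5¢): balance = 15¢
Coin 3 (dime, 10¢): balance = 25¢
All coins inserted, balance 25¢ < price 45¢ → REFUND 25¢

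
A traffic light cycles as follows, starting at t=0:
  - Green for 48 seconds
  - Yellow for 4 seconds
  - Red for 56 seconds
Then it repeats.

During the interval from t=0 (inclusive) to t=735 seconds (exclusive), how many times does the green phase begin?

Answer: 7

Derivation:
Cycle = 48+4+56 = 108s
green phase starts at t = k*108 + 0 for k=0,1,2,...
Need k*108+0 < 735 → k < 6.806
k ∈ {0, ..., 6} → 7 starts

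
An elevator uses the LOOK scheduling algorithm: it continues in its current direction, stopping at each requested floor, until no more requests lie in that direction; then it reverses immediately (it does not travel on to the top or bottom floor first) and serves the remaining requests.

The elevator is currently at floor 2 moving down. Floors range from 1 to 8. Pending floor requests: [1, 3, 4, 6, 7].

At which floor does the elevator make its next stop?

Current floor: 2, direction: down
Requests above: [3, 4, 6, 7]
Requests below: [1]
Moving down and requests lie below → nearest below is max([1]) = 1

Answer: 1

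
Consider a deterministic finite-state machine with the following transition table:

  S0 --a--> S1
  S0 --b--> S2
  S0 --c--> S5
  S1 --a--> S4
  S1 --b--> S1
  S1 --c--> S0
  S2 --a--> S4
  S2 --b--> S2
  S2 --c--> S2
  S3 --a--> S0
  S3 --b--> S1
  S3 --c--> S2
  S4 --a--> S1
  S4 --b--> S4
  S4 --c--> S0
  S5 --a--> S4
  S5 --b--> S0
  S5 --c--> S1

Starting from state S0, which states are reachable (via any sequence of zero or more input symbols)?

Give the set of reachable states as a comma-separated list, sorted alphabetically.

Answer: S0, S1, S2, S4, S5

Derivation:
BFS from S0:
  visit S0: S0--a-->S1 (new), S0--b-->S2 (new), S0--c-->S5 (new)
  visit S1: S1--a-->S4 (new), S1--b-->S1 (seen), S1--c-->S0 (seen)
  visit S2: S2--a-->S4 (seen), S2--b-->S2 (seen), S2--c-->S2 (seen)
  visit S5: S5--a-->S4 (seen), S5--b-->S0 (seen), S5--c-->S1 (seen)
  visit S4: S4--a-->S1 (seen), S4--b-->S4 (seen), S4--c-->S0 (seen)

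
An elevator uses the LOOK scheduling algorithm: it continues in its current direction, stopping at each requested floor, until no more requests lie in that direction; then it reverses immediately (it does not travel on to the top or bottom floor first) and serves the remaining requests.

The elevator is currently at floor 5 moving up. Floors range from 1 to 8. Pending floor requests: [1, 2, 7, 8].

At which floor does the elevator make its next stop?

Current floor: 5, direction: up
Requests above: [7, 8]
Requests below: [1, 2]
Moving up and requests lie above → nearest above is min([7, 8]) = 7

Answer: 7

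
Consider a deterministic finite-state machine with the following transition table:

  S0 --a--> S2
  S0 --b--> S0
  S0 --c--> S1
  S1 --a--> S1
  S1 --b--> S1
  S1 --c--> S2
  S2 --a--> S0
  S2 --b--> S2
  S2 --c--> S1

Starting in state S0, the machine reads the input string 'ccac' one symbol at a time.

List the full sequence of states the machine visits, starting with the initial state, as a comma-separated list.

Start: S0
  read 'c': S0 --c--> S1
  read 'c': S1 --c--> S2
  read 'a': S2 --a--> S0
  read 'c': S0 --c--> S1

Answer: S0, S1, S2, S0, S1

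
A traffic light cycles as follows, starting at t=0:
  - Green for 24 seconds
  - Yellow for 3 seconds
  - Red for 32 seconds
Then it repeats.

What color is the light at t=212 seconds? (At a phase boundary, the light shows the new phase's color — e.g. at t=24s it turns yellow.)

Answer: red

Derivation:
Cycle length = 24 + 3 + 32 = 59s
t = 212, phase_t = 212 mod 59 = 35
35 >= 27 → RED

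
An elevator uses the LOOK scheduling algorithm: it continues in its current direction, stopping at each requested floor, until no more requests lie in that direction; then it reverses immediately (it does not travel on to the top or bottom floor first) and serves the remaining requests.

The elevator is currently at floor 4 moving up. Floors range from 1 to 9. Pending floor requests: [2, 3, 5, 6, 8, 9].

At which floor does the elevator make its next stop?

Current floor: 4, direction: up
Requests above: [5, 6, 8, 9]
Requests below: [2, 3]
Moving up and requests lie above → nearest above is min([5, 6, 8, 9]) = 5

Answer: 5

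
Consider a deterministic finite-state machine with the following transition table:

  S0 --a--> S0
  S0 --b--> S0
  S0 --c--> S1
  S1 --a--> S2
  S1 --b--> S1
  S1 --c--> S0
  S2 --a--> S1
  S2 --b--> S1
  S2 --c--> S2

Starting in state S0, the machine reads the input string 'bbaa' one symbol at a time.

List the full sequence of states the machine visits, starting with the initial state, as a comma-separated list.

Answer: S0, S0, S0, S0, S0

Derivation:
Start: S0
  read 'b': S0 --b--> S0
  read 'b': S0 --b--> S0
  read 'a': S0 --a--> S0
  read 'a': S0 --a--> S0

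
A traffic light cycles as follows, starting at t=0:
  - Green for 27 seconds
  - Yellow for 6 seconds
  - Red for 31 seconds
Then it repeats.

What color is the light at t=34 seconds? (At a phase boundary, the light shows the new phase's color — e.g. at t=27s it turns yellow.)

Cycle length = 27 + 6 + 31 = 64s
t = 34, phase_t = 34 mod 64 = 34
34 >= 33 → RED

Answer: red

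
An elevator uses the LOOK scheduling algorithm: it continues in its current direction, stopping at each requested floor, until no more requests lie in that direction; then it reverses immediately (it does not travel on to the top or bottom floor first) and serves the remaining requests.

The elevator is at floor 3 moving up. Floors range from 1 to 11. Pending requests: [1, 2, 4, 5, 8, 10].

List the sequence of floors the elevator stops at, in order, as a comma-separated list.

Current: 3, moving UP
Serve above first (ascending): [4, 5, 8, 10]
Then reverse, serve below (descending): [2, 1]

Answer: 4, 5, 8, 10, 2, 1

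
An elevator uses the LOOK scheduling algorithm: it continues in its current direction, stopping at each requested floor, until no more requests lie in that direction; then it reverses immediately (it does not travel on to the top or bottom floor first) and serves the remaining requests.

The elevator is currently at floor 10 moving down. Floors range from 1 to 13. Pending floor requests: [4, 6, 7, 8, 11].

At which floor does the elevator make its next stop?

Current floor: 10, direction: down
Requests above: [11]
Requests below: [4, 6, 7, 8]
Moving down and requests lie below → nearest below is max([4, 6, 7, 8]) = 8

Answer: 8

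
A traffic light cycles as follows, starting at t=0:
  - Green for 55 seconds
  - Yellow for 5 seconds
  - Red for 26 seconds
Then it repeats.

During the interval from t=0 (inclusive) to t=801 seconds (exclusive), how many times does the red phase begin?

Cycle = 55+5+26 = 86s
red phase starts at t = k*86 + 60 for k=0,1,2,...
Need k*86+60 < 801 → k < 8.616
k ∈ {0, ..., 8} → 9 starts

Answer: 9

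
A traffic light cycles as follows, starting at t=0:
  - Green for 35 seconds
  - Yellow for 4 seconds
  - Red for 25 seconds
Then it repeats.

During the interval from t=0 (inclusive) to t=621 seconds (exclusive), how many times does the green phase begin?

Answer: 10

Derivation:
Cycle = 35+4+25 = 64s
green phase starts at t = k*64 + 0 for k=0,1,2,...
Need k*64+0 < 621 → k < 9.703
k ∈ {0, ..., 9} → 10 starts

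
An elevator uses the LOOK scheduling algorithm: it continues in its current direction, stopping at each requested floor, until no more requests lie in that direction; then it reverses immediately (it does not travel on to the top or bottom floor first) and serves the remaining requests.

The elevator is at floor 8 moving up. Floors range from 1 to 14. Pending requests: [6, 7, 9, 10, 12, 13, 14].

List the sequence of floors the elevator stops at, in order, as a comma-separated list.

Current: 8, moving UP
Serve above first (ascending): [9, 10, 12, 13, 14]
Then reverse, serve below (descending): [7, 6]

Answer: 9, 10, 12, 13, 14, 7, 6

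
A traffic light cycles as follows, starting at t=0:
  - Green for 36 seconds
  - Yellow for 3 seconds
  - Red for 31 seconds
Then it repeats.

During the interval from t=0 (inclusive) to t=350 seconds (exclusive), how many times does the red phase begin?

Answer: 5

Derivation:
Cycle = 36+3+31 = 70s
red phase starts at t = k*70 + 39 for k=0,1,2,...
Need k*70+39 < 350 → k < 4.443
k ∈ {0, ..., 4} → 5 starts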